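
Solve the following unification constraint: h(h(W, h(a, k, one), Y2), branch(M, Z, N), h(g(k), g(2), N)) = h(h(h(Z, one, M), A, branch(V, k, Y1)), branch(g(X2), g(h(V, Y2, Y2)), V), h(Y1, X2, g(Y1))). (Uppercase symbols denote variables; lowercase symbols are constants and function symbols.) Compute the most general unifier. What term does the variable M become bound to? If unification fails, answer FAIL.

Decompose h/3: h(W, h(a, k, one), Y2) = h(h(Z, one, M), A, branch(V, k, Y1)),  branch(M, Z, N) = branch(g(X2), g(h(V, Y2, Y2)), V),  h(g(k), g(2), N) = h(Y1, X2, g(Y1)).
Decompose h/3: W = h(Z, one, M),  h(a, k, one) = A,  Y2 = branch(V, k, Y1).
Bind W := h(Z, one, M); no other remaining equation mentions W.
Bind A := h(a, k, one); no other remaining equation mentions A.
Bind Y2 := branch(V, k, Y1); substituting into the one remaining equation that mentions Y2 gives: branch(M, Z, N) = branch(g(X2), g(h(V, branch(V, k, Y1), branch(V, k, Y1))), V).
Decompose branch/3: M = g(X2),  Z = g(h(V, branch(V, k, Y1), branch(V, k, Y1))),  N = V.
Bind M := g(X2); no other remaining equation mentions M. Substituting into the earlier binding gives W := h(Z, one, g(X2)).
Bind Z := g(h(V, branch(V, k, Y1), branch(V, k, Y1))); no other remaining equation mentions Z. Substituting into the earlier binding gives W := h(g(h(V, branch(V, k, Y1), branch(V, k, Y1))), one, g(X2)).
Bind N := V; substituting into the remaining equation gives: h(g(k), g(2), V) = h(Y1, X2, g(Y1)).
Decompose h/3: g(k) = Y1,  g(2) = X2,  V = g(Y1).
Bind Y1 := g(k); substituting into the one remaining equation that mentions Y1 gives: V = g(g(k)). Substituting into the earlier bindings gives W := h(g(h(V, branch(V, k, g(k)), branch(V, k, g(k)))), one, g(X2)), Y2 := branch(V, k, g(k)), Z := g(h(V, branch(V, k, g(k)), branch(V, k, g(k)))).
Bind X2 := g(2); no other remaining equation mentions X2. Substituting into the earlier bindings gives W := h(g(h(V, branch(V, k, g(k)), branch(V, k, g(k)))), one, g(g(2))), M := g(g(2)).
Bind V := g(g(k)). Substituting into the earlier bindings gives W := h(g(h(g(g(k)), branch(g(g(k)), k, g(k)), branch(g(g(k)), k, g(k)))), one, g(g(2))), Y2 := branch(g(g(k)), k, g(k)), Z := g(h(g(g(k)), branch(g(g(k)), k, g(k)), branch(g(g(k)), k, g(k)))), N := g(g(k)).
MGU = { W -> h(g(h(g(g(k)), branch(g(g(k)), k, g(k)), branch(g(g(k)), k, g(k)))), one, g(g(2))), A -> h(a, k, one), Y2 -> branch(g(g(k)), k, g(k)), M -> g(g(2)), Z -> g(h(g(g(k)), branch(g(g(k)), k, g(k)), branch(g(g(k)), k, g(k)))), N -> g(g(k)), Y1 -> g(k), X2 -> g(2), V -> g(g(k)) }, so M -> g(g(2)).

g(g(2))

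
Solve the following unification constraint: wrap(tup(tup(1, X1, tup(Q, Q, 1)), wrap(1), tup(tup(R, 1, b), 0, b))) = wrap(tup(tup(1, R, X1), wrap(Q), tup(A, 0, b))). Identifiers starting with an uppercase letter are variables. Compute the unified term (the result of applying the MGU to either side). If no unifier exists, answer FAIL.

Decompose wrap/1: tup(tup(1, X1, tup(Q, Q, 1)), wrap(1), tup(tup(R, 1, b), 0, b)) = tup(tup(1, R, X1), wrap(Q), tup(A, 0, b)).
Decompose tup/3: tup(1, X1, tup(Q, Q, 1)) = tup(1, R, X1),  wrap(1) = wrap(Q),  tup(tup(R, 1, b), 0, b) = tup(A, 0, b).
Decompose tup/3: 1 = 1,  X1 = R,  tup(Q, Q, 1) = X1.
Delete trivial equation 1 = 1.
Bind X1 := R; substituting into the one remaining equation that mentions X1 gives: tup(Q, Q, 1) = R.
Bind R := tup(Q, Q, 1); substituting into the one remaining equation that mentions R gives: tup(tup(tup(Q, Q, 1), 1, b), 0, b) = tup(A, 0, b). Substituting into the earlier binding gives X1 := tup(Q, Q, 1).
Decompose wrap/1: 1 = Q.
Bind Q := 1; substituting into the remaining equation gives: tup(tup(tup(1, 1, 1), 1, b), 0, b) = tup(A, 0, b). Substituting into the earlier bindings gives X1 := tup(1, 1, 1), R := tup(1, 1, 1).
Decompose tup/3: tup(tup(1, 1, 1), 1, b) = A,  0 = 0,  b = b.
Bind A := tup(tup(1, 1, 1), 1, b); no other remaining equation mentions A.
Delete trivial equation 0 = 0.
Delete trivial equation b = b.
Applying the MGU to either side gives wrap(tup(tup(1, tup(1, 1, 1), tup(1, 1, 1)), wrap(1), tup(tup(tup(1, 1, 1), 1, b), 0, b))).

wrap(tup(tup(1, tup(1, 1, 1), tup(1, 1, 1)), wrap(1), tup(tup(tup(1, 1, 1), 1, b), 0, b)))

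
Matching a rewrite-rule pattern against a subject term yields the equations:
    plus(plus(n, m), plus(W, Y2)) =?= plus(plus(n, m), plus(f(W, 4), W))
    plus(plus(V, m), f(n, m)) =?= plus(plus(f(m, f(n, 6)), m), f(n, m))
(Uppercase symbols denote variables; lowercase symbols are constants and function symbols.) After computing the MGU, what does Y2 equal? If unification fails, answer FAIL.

FAIL

Decompose plus/2: plus(n, m) =?= plus(n, m),  plus(W, Y2) =?= plus(f(W, 4), W).
Delete trivial equation plus(n, m) =?= plus(n, m).
Decompose plus/2: W =?= f(W, 4),  Y2 =?= W.
Occurs check fails: W occurs in f(W, 4); the equation W =?= f(W, 4) has no finite solution.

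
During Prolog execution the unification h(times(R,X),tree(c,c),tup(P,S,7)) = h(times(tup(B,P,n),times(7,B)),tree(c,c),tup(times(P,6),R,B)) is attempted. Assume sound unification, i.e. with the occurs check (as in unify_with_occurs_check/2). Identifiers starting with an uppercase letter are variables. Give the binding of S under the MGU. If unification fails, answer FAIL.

FAIL

Decompose h/3: times(R,X) = times(tup(B,P,n),times(7,B)),  tree(c,c) = tree(c,c),  tup(P,S,7) = tup(times(P,6),R,B).
Decompose times/2: R = tup(B,P,n),  X = times(7,B).
Bind R := tup(B,P,n); substituting into the one remaining equation that mentions R gives: tup(P,S,7) = tup(times(P,6),tup(B,P,n),B).
Bind X := times(7,B); no other remaining equation mentions X.
Delete trivial equation tree(c,c) = tree(c,c).
Decompose tup/3: P = times(P,6),  S = tup(B,P,n),  7 = B.
Occurs check fails: P occurs in times(P,6); the equation P = times(P,6) has no finite solution.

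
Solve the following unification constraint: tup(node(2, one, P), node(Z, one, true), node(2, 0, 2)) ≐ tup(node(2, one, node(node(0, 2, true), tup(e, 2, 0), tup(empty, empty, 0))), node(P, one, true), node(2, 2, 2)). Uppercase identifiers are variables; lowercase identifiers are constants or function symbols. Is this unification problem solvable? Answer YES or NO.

Decompose tup/3: node(2, one, P) ≐ node(2, one, node(node(0, 2, true), tup(e, 2, 0), tup(empty, empty, 0))),  node(Z, one, true) ≐ node(P, one, true),  node(2, 0, 2) ≐ node(2, 2, 2).
Decompose node/3: 2 ≐ 2,  one ≐ one,  P ≐ node(node(0, 2, true), tup(e, 2, 0), tup(empty, empty, 0)).
Delete trivial equation 2 ≐ 2.
Delete trivial equation one ≐ one.
Bind P := node(node(0, 2, true), tup(e, 2, 0), tup(empty, empty, 0)); substituting into the one remaining equation that mentions P gives: node(Z, one, true) ≐ node(node(node(0, 2, true), tup(e, 2, 0), tup(empty, empty, 0)), one, true).
Decompose node/3: Z ≐ node(node(0, 2, true), tup(e, 2, 0), tup(empty, empty, 0)),  one ≐ one,  true ≐ true.
Bind Z := node(node(0, 2, true), tup(e, 2, 0), tup(empty, empty, 0)); no other remaining equation mentions Z.
Delete trivial equation one ≐ one.
Delete trivial equation true ≐ true.
Decompose node/3: 2 ≐ 2,  0 ≐ 2,  2 ≐ 2.
Delete trivial equation 2 ≐ 2.
Clash: constants 0 and 2 differ; no unifier exists.

NO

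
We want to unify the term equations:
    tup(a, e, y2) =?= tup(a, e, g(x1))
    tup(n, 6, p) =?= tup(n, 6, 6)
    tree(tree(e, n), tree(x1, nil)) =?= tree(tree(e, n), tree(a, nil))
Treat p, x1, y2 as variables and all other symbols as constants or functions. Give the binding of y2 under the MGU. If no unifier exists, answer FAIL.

Decompose tup/3: a =?= a,  e =?= e,  y2 =?= g(x1).
Delete trivial equation a =?= a.
Delete trivial equation e =?= e.
Bind y2 := g(x1); no other remaining equation mentions y2.
Decompose tup/3: n =?= n,  6 =?= 6,  p =?= 6.
Delete trivial equation n =?= n.
Delete trivial equation 6 =?= 6.
Bind p := 6; no other remaining equation mentions p.
Decompose tree/2: tree(e, n) =?= tree(e, n),  tree(x1, nil) =?= tree(a, nil).
Delete trivial equation tree(e, n) =?= tree(e, n).
Decompose tree/2: x1 =?= a,  nil =?= nil.
Bind x1 := a; no other remaining equation mentions x1. Substituting into the earlier binding gives y2 := g(a).
Delete trivial equation nil =?= nil.
MGU = { y2 -> g(a), p -> 6, x1 -> a }, so y2 -> g(a).

g(a)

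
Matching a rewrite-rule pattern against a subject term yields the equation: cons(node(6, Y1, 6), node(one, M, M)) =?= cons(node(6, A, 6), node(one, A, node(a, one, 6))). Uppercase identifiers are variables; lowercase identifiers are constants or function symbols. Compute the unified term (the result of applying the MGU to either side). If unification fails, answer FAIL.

cons(node(6, node(a, one, 6), 6), node(one, node(a, one, 6), node(a, one, 6)))

Decompose cons/2: node(6, Y1, 6) =?= node(6, A, 6),  node(one, M, M) =?= node(one, A, node(a, one, 6)).
Decompose node/3: 6 =?= 6,  Y1 =?= A,  6 =?= 6.
Delete trivial equation 6 =?= 6.
Bind Y1 := A; no other remaining equation mentions Y1.
Delete trivial equation 6 =?= 6.
Decompose node/3: one =?= one,  M =?= A,  M =?= node(a, one, 6).
Delete trivial equation one =?= one.
Bind M := A; substituting into the remaining equation gives: A =?= node(a, one, 6).
Bind A := node(a, one, 6). Substituting into the earlier bindings gives Y1 := node(a, one, 6), M := node(a, one, 6).
Applying the MGU to either side gives cons(node(6, node(a, one, 6), 6), node(one, node(a, one, 6), node(a, one, 6))).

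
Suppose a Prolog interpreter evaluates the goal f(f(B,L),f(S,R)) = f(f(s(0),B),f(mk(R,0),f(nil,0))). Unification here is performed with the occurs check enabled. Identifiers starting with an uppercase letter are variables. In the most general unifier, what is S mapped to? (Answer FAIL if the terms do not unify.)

mk(f(nil,0),0)

Decompose f/2: f(B,L) = f(s(0),B),  f(S,R) = f(mk(R,0),f(nil,0)).
Decompose f/2: B = s(0),  L = B.
Bind B := s(0); substituting into the one remaining equation that mentions B gives: L = s(0).
Bind L := s(0); no other remaining equation mentions L.
Decompose f/2: S = mk(R,0),  R = f(nil,0).
Bind S := mk(R,0); no other remaining equation mentions S.
Bind R := f(nil,0). Substituting into the earlier binding gives S := mk(f(nil,0),0).
MGU = { B = s(0), L = s(0), S = mk(f(nil,0),0), R = f(nil,0) }, so S = mk(f(nil,0),0).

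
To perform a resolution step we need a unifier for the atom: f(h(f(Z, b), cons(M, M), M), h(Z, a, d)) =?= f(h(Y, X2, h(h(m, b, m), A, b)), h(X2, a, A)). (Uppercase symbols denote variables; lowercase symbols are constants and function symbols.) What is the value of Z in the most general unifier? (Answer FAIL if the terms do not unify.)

Decompose f/2: h(f(Z, b), cons(M, M), M) =?= h(Y, X2, h(h(m, b, m), A, b)),  h(Z, a, d) =?= h(X2, a, A).
Decompose h/3: f(Z, b) =?= Y,  cons(M, M) =?= X2,  M =?= h(h(m, b, m), A, b).
Bind Y := f(Z, b); no other remaining equation mentions Y.
Bind X2 := cons(M, M); substituting into the one remaining equation that mentions X2 gives: h(Z, a, d) =?= h(cons(M, M), a, A).
Bind M := h(h(m, b, m), A, b); substituting into the remaining equation gives: h(Z, a, d) =?= h(cons(h(h(m, b, m), A, b), h(h(m, b, m), A, b)), a, A). Substituting into the earlier binding gives X2 := cons(h(h(m, b, m), A, b), h(h(m, b, m), A, b)).
Decompose h/3: Z =?= cons(h(h(m, b, m), A, b), h(h(m, b, m), A, b)),  a =?= a,  d =?= A.
Bind Z := cons(h(h(m, b, m), A, b), h(h(m, b, m), A, b)); no other remaining equation mentions Z. Substituting into the earlier binding gives Y := f(cons(h(h(m, b, m), A, b), h(h(m, b, m), A, b)), b).
Delete trivial equation a =?= a.
Bind A := d. Substituting into the earlier bindings gives Y := f(cons(h(h(m, b, m), d, b), h(h(m, b, m), d, b)), b), X2 := cons(h(h(m, b, m), d, b), h(h(m, b, m), d, b)), M := h(h(m, b, m), d, b), Z := cons(h(h(m, b, m), d, b), h(h(m, b, m), d, b)).
MGU = { Y -> f(cons(h(h(m, b, m), d, b), h(h(m, b, m), d, b)), b), X2 -> cons(h(h(m, b, m), d, b), h(h(m, b, m), d, b)), M -> h(h(m, b, m), d, b), Z -> cons(h(h(m, b, m), d, b), h(h(m, b, m), d, b)), A -> d }, so Z -> cons(h(h(m, b, m), d, b), h(h(m, b, m), d, b)).

cons(h(h(m, b, m), d, b), h(h(m, b, m), d, b))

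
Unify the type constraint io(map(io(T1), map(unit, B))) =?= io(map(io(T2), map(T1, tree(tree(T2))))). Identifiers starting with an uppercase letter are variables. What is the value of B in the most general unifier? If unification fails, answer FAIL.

tree(tree(unit))

Decompose io/1: map(io(T1), map(unit, B)) =?= map(io(T2), map(T1, tree(tree(T2)))).
Decompose map/2: io(T1) =?= io(T2),  map(unit, B) =?= map(T1, tree(tree(T2))).
Decompose io/1: T1 =?= T2.
Bind T1 := T2; substituting into the remaining equation gives: map(unit, B) =?= map(T2, tree(tree(T2))).
Decompose map/2: unit =?= T2,  B =?= tree(tree(T2)).
Bind T2 := unit; substituting into the remaining equation gives: B =?= tree(tree(unit)). Substituting into the earlier binding gives T1 := unit.
Bind B := tree(tree(unit)).
MGU = { T1 := unit, T2 := unit, B := tree(tree(unit)) }, so B := tree(tree(unit)).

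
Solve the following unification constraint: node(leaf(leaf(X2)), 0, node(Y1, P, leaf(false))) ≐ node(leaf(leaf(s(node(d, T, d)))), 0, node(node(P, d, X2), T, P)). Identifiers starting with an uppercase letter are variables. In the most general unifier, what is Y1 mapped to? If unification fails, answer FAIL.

node(leaf(false), d, s(node(d, leaf(false), d)))

Decompose node/3: leaf(leaf(X2)) ≐ leaf(leaf(s(node(d, T, d)))),  0 ≐ 0,  node(Y1, P, leaf(false)) ≐ node(node(P, d, X2), T, P).
Decompose leaf/1: leaf(X2) ≐ leaf(s(node(d, T, d))).
Decompose leaf/1: X2 ≐ s(node(d, T, d)).
Bind X2 := s(node(d, T, d)); substituting into the one remaining equation that mentions X2 gives: node(Y1, P, leaf(false)) ≐ node(node(P, d, s(node(d, T, d))), T, P).
Delete trivial equation 0 ≐ 0.
Decompose node/3: Y1 ≐ node(P, d, s(node(d, T, d))),  P ≐ T,  leaf(false) ≐ P.
Bind Y1 := node(P, d, s(node(d, T, d))); no other remaining equation mentions Y1.
Bind P := T; substituting into the remaining equation gives: leaf(false) ≐ T. Substituting into the earlier binding gives Y1 := node(T, d, s(node(d, T, d))).
Bind T := leaf(false). Substituting into the earlier bindings gives X2 := s(node(d, leaf(false), d)), Y1 := node(leaf(false), d, s(node(d, leaf(false), d))), P := leaf(false).
MGU = { X2 -> s(node(d, leaf(false), d)), Y1 -> node(leaf(false), d, s(node(d, leaf(false), d))), P -> leaf(false), T -> leaf(false) }, so Y1 -> node(leaf(false), d, s(node(d, leaf(false), d))).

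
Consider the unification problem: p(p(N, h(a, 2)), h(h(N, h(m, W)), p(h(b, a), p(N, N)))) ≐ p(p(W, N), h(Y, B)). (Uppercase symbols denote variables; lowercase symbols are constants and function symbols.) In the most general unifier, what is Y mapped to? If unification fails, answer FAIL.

h(h(a, 2), h(m, h(a, 2)))

Decompose p/2: p(N, h(a, 2)) ≐ p(W, N),  h(h(N, h(m, W)), p(h(b, a), p(N, N))) ≐ h(Y, B).
Decompose p/2: N ≐ W,  h(a, 2) ≐ N.
Bind N := W; substituting into the remaining equations gives: h(a, 2) ≐ W,  h(h(W, h(m, W)), p(h(b, a), p(W, W))) ≐ h(Y, B).
Bind W := h(a, 2); substituting into the remaining equation gives: h(h(h(a, 2), h(m, h(a, 2))), p(h(b, a), p(h(a, 2), h(a, 2)))) ≐ h(Y, B). Substituting into the earlier binding gives N := h(a, 2).
Decompose h/2: h(h(a, 2), h(m, h(a, 2))) ≐ Y,  p(h(b, a), p(h(a, 2), h(a, 2))) ≐ B.
Bind Y := h(h(a, 2), h(m, h(a, 2))); no other remaining equation mentions Y.
Bind B := p(h(b, a), p(h(a, 2), h(a, 2))).
MGU = { N -> h(a, 2), W -> h(a, 2), Y -> h(h(a, 2), h(m, h(a, 2))), B -> p(h(b, a), p(h(a, 2), h(a, 2))) }, so Y -> h(h(a, 2), h(m, h(a, 2))).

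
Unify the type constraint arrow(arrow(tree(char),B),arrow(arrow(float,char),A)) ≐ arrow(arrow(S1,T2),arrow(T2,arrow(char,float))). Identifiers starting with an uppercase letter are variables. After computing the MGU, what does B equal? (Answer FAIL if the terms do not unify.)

Decompose arrow/2: arrow(tree(char),B) ≐ arrow(S1,T2),  arrow(arrow(float,char),A) ≐ arrow(T2,arrow(char,float)).
Decompose arrow/2: tree(char) ≐ S1,  B ≐ T2.
Bind S1 := tree(char); no other remaining equation mentions S1.
Bind B := T2; no other remaining equation mentions B.
Decompose arrow/2: arrow(float,char) ≐ T2,  A ≐ arrow(char,float).
Bind T2 := arrow(float,char); no other remaining equation mentions T2. Substituting into the earlier binding gives B := arrow(float,char).
Bind A := arrow(char,float).
MGU = { S1 -> tree(char), B -> arrow(float,char), T2 -> arrow(float,char), A -> arrow(char,float) }, so B -> arrow(float,char).

arrow(float,char)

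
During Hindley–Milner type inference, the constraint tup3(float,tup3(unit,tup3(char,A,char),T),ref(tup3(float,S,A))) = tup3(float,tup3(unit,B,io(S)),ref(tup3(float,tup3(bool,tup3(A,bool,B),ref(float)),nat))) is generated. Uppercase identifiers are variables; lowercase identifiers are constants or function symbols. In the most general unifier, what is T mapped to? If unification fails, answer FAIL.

io(tup3(bool,tup3(nat,bool,tup3(char,nat,char)),ref(float)))

Decompose tup3/3: float = float,  tup3(unit,tup3(char,A,char),T) = tup3(unit,B,io(S)),  ref(tup3(float,S,A)) = ref(tup3(float,tup3(bool,tup3(A,bool,B),ref(float)),nat)).
Delete trivial equation float = float.
Decompose tup3/3: unit = unit,  tup3(char,A,char) = B,  T = io(S).
Delete trivial equation unit = unit.
Bind B := tup3(char,A,char); substituting into the one remaining equation that mentions B gives: ref(tup3(float,S,A)) = ref(tup3(float,tup3(bool,tup3(A,bool,tup3(char,A,char)),ref(float)),nat)).
Bind T := io(S); no other remaining equation mentions T.
Decompose ref/1: tup3(float,S,A) = tup3(float,tup3(bool,tup3(A,bool,tup3(char,A,char)),ref(float)),nat).
Decompose tup3/3: float = float,  S = tup3(bool,tup3(A,bool,tup3(char,A,char)),ref(float)),  A = nat.
Delete trivial equation float = float.
Bind S := tup3(bool,tup3(A,bool,tup3(char,A,char)),ref(float)); no other remaining equation mentions S. Substituting into the earlier binding gives T := io(tup3(bool,tup3(A,bool,tup3(char,A,char)),ref(float))).
Bind A := nat. Substituting into the earlier bindings gives B := tup3(char,nat,char), T := io(tup3(bool,tup3(nat,bool,tup3(char,nat,char)),ref(float))), S := tup3(bool,tup3(nat,bool,tup3(char,nat,char)),ref(float)).
MGU = { B ↦ tup3(char,nat,char), T ↦ io(tup3(bool,tup3(nat,bool,tup3(char,nat,char)),ref(float))), S ↦ tup3(bool,tup3(nat,bool,tup3(char,nat,char)),ref(float)), A ↦ nat }, so T ↦ io(tup3(bool,tup3(nat,bool,tup3(char,nat,char)),ref(float))).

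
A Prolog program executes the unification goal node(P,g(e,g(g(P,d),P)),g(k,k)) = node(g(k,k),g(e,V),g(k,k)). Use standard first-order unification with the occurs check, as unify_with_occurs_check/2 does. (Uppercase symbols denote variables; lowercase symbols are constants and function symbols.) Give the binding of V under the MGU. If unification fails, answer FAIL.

Decompose node/3: P = g(k,k),  g(e,g(g(P,d),P)) = g(e,V),  g(k,k) = g(k,k).
Bind P := g(k,k); substituting into the one remaining equation that mentions P gives: g(e,g(g(g(k,k),d),g(k,k))) = g(e,V).
Decompose g/2: e = e,  g(g(g(k,k),d),g(k,k)) = V.
Delete trivial equation e = e.
Bind V := g(g(g(k,k),d),g(k,k)); no other remaining equation mentions V.
Delete trivial equation g(k,k) = g(k,k).
MGU = { P ↦ g(k,k), V ↦ g(g(g(k,k),d),g(k,k)) }, so V ↦ g(g(g(k,k),d),g(k,k)).

g(g(g(k,k),d),g(k,k))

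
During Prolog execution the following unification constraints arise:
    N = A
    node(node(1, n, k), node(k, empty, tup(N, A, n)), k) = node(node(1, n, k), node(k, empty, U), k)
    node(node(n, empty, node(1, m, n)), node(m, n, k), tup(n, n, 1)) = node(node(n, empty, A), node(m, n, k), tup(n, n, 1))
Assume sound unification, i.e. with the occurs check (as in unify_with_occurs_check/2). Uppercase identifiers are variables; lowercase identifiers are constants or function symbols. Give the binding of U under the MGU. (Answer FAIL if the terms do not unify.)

tup(node(1, m, n), node(1, m, n), n)

Bind N := A; substituting into the one remaining equation that mentions N gives: node(node(1, n, k), node(k, empty, tup(A, A, n)), k) = node(node(1, n, k), node(k, empty, U), k).
Decompose node/3: node(1, n, k) = node(1, n, k),  node(k, empty, tup(A, A, n)) = node(k, empty, U),  k = k.
Delete trivial equation node(1, n, k) = node(1, n, k).
Decompose node/3: k = k,  empty = empty,  tup(A, A, n) = U.
Delete trivial equation k = k.
Delete trivial equation empty = empty.
Bind U := tup(A, A, n); no other remaining equation mentions U.
Delete trivial equation k = k.
Decompose node/3: node(n, empty, node(1, m, n)) = node(n, empty, A),  node(m, n, k) = node(m, n, k),  tup(n, n, 1) = tup(n, n, 1).
Decompose node/3: n = n,  empty = empty,  node(1, m, n) = A.
Delete trivial equation n = n.
Delete trivial equation empty = empty.
Bind A := node(1, m, n); no other remaining equation mentions A. Substituting into the earlier bindings gives N := node(1, m, n), U := tup(node(1, m, n), node(1, m, n), n).
Delete trivial equation node(m, n, k) = node(m, n, k).
Delete trivial equation tup(n, n, 1) = tup(n, n, 1).
MGU = { N = node(1, m, n), U = tup(node(1, m, n), node(1, m, n), n), A = node(1, m, n) }, so U = tup(node(1, m, n), node(1, m, n), n).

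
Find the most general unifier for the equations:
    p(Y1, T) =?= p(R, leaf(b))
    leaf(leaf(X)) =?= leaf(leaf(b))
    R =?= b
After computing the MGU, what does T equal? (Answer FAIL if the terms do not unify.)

leaf(b)

Decompose p/2: Y1 =?= R,  T =?= leaf(b).
Bind Y1 := R; no other remaining equation mentions Y1.
Bind T := leaf(b); no other remaining equation mentions T.
Decompose leaf/1: leaf(X) =?= leaf(b).
Decompose leaf/1: X =?= b.
Bind X := b; no other remaining equation mentions X.
Bind R := b. Substituting into the earlier binding gives Y1 := b.
MGU = { Y1 -> b, T -> leaf(b), X -> b, R -> b }, so T -> leaf(b).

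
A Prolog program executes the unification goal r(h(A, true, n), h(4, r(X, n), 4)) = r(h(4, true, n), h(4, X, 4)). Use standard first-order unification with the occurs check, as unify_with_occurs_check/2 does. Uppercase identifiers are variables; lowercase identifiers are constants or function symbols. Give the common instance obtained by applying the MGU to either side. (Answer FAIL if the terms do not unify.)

FAIL

Decompose r/2: h(A, true, n) = h(4, true, n),  h(4, r(X, n), 4) = h(4, X, 4).
Decompose h/3: A = 4,  true = true,  n = n.
Bind A := 4; no other remaining equation mentions A.
Delete trivial equation true = true.
Delete trivial equation n = n.
Decompose h/3: 4 = 4,  r(X, n) = X,  4 = 4.
Delete trivial equation 4 = 4.
Occurs check fails: X occurs in r(X, n); the equation X = r(X, n) has no finite solution.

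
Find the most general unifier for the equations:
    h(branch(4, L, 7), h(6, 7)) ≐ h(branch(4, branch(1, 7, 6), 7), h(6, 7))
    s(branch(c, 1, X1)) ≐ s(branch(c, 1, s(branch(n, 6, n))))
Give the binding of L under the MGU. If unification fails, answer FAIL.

branch(1, 7, 6)

Decompose h/2: branch(4, L, 7) ≐ branch(4, branch(1, 7, 6), 7),  h(6, 7) ≐ h(6, 7).
Decompose branch/3: 4 ≐ 4,  L ≐ branch(1, 7, 6),  7 ≐ 7.
Delete trivial equation 4 ≐ 4.
Bind L := branch(1, 7, 6); no other remaining equation mentions L.
Delete trivial equation 7 ≐ 7.
Delete trivial equation h(6, 7) ≐ h(6, 7).
Decompose s/1: branch(c, 1, X1) ≐ branch(c, 1, s(branch(n, 6, n))).
Decompose branch/3: c ≐ c,  1 ≐ 1,  X1 ≐ s(branch(n, 6, n)).
Delete trivial equation c ≐ c.
Delete trivial equation 1 ≐ 1.
Bind X1 := s(branch(n, 6, n)).
MGU = { L -> branch(1, 7, 6), X1 -> s(branch(n, 6, n)) }, so L -> branch(1, 7, 6).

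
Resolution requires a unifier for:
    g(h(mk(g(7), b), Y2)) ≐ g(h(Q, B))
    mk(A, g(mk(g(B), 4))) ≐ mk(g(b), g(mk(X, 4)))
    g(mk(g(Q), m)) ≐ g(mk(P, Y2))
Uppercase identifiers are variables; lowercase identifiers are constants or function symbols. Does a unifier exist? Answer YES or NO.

Decompose g/1: h(mk(g(7), b), Y2) ≐ h(Q, B).
Decompose h/2: mk(g(7), b) ≐ Q,  Y2 ≐ B.
Bind Q := mk(g(7), b); substituting into the one remaining equation that mentions Q gives: g(mk(g(mk(g(7), b)), m)) ≐ g(mk(P, Y2)).
Bind Y2 := B; substituting into the one remaining equation that mentions Y2 gives: g(mk(g(mk(g(7), b)), m)) ≐ g(mk(P, B)).
Decompose mk/2: A ≐ g(b),  g(mk(g(B), 4)) ≐ g(mk(X, 4)).
Bind A := g(b); no other remaining equation mentions A.
Decompose g/1: mk(g(B), 4) ≐ mk(X, 4).
Decompose mk/2: g(B) ≐ X,  4 ≐ 4.
Bind X := g(B); no other remaining equation mentions X.
Delete trivial equation 4 ≐ 4.
Decompose g/1: mk(g(mk(g(7), b)), m) ≐ mk(P, B).
Decompose mk/2: g(mk(g(7), b)) ≐ P,  m ≐ B.
Bind P := g(mk(g(7), b)); no other remaining equation mentions P.
Bind B := m. Substituting into the earlier bindings gives Y2 := m, X := g(m).
No equations remain and no clash or occurs-check failure arose, so a unifier exists.

YES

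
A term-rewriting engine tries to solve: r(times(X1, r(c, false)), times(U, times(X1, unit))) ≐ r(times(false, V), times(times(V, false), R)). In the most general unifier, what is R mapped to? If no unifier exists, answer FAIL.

times(false, unit)

Decompose r/2: times(X1, r(c, false)) ≐ times(false, V),  times(U, times(X1, unit)) ≐ times(times(V, false), R).
Decompose times/2: X1 ≐ false,  r(c, false) ≐ V.
Bind X1 := false; substituting into the one remaining equation that mentions X1 gives: times(U, times(false, unit)) ≐ times(times(V, false), R).
Bind V := r(c, false); substituting into the remaining equation gives: times(U, times(false, unit)) ≐ times(times(r(c, false), false), R).
Decompose times/2: U ≐ times(r(c, false), false),  times(false, unit) ≐ R.
Bind U := times(r(c, false), false); no other remaining equation mentions U.
Bind R := times(false, unit).
MGU = { X1 ↦ false, V ↦ r(c, false), U ↦ times(r(c, false), false), R ↦ times(false, unit) }, so R ↦ times(false, unit).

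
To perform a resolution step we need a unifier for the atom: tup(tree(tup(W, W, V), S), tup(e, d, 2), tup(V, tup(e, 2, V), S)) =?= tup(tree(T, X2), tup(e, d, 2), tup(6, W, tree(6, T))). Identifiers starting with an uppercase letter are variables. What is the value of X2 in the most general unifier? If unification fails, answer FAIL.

Decompose tup/3: tree(tup(W, W, V), S) =?= tree(T, X2),  tup(e, d, 2) =?= tup(e, d, 2),  tup(V, tup(e, 2, V), S) =?= tup(6, W, tree(6, T)).
Decompose tree/2: tup(W, W, V) =?= T,  S =?= X2.
Bind T := tup(W, W, V); substituting into the one remaining equation that mentions T gives: tup(V, tup(e, 2, V), S) =?= tup(6, W, tree(6, tup(W, W, V))).
Bind S := X2; substituting into the one remaining equation that mentions S gives: tup(V, tup(e, 2, V), X2) =?= tup(6, W, tree(6, tup(W, W, V))).
Delete trivial equation tup(e, d, 2) =?= tup(e, d, 2).
Decompose tup/3: V =?= 6,  tup(e, 2, V) =?= W,  X2 =?= tree(6, tup(W, W, V)).
Bind V := 6; substituting into the remaining equations gives: tup(e, 2, 6) =?= W,  X2 =?= tree(6, tup(W, W, 6)). Substituting into the earlier binding gives T := tup(W, W, 6).
Bind W := tup(e, 2, 6); substituting into the remaining equation gives: X2 =?= tree(6, tup(tup(e, 2, 6), tup(e, 2, 6), 6)). Substituting into the earlier binding gives T := tup(tup(e, 2, 6), tup(e, 2, 6), 6).
Bind X2 := tree(6, tup(tup(e, 2, 6), tup(e, 2, 6), 6)). Substituting into the earlier binding gives S := tree(6, tup(tup(e, 2, 6), tup(e, 2, 6), 6)).
MGU = { T ↦ tup(tup(e, 2, 6), tup(e, 2, 6), 6), S ↦ tree(6, tup(tup(e, 2, 6), tup(e, 2, 6), 6)), V ↦ 6, W ↦ tup(e, 2, 6), X2 ↦ tree(6, tup(tup(e, 2, 6), tup(e, 2, 6), 6)) }, so X2 ↦ tree(6, tup(tup(e, 2, 6), tup(e, 2, 6), 6)).

tree(6, tup(tup(e, 2, 6), tup(e, 2, 6), 6))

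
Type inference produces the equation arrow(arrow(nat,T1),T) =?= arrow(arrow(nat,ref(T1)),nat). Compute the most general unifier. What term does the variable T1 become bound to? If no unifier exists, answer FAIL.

FAIL

Decompose arrow/2: arrow(nat,T1) =?= arrow(nat,ref(T1)),  T =?= nat.
Decompose arrow/2: nat =?= nat,  T1 =?= ref(T1).
Delete trivial equation nat =?= nat.
Occurs check fails: T1 occurs in ref(T1); the equation T1 =?= ref(T1) has no finite solution.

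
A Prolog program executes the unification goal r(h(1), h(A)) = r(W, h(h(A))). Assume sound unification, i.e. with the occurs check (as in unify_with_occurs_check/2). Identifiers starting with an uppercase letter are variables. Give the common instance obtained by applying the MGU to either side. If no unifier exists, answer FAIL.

Decompose r/2: h(1) = W,  h(A) = h(h(A)).
Bind W := h(1); no other remaining equation mentions W.
Decompose h/1: A = h(A).
Occurs check fails: A occurs in h(A); the equation A = h(A) has no finite solution.

FAIL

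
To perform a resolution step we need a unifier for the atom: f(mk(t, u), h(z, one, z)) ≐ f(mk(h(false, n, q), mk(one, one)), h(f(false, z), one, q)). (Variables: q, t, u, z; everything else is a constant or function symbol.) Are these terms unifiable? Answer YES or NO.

Decompose f/2: mk(t, u) ≐ mk(h(false, n, q), mk(one, one)),  h(z, one, z) ≐ h(f(false, z), one, q).
Decompose mk/2: t ≐ h(false, n, q),  u ≐ mk(one, one).
Bind t := h(false, n, q); no other remaining equation mentions t.
Bind u := mk(one, one); no other remaining equation mentions u.
Decompose h/3: z ≐ f(false, z),  one ≐ one,  z ≐ q.
Occurs check fails: z occurs in f(false, z); the equation z ≐ f(false, z) has no finite solution.

NO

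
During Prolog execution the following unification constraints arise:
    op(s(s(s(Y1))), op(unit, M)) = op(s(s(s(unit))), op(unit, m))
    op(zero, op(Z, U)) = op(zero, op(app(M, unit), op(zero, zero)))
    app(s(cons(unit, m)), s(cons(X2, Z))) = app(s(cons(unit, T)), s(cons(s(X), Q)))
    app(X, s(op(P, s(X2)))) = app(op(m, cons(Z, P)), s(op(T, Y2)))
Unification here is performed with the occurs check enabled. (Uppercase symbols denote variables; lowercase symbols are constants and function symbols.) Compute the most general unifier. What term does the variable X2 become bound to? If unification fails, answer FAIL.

Decompose op/2: s(s(s(Y1))) = s(s(s(unit))),  op(unit, M) = op(unit, m).
Decompose s/1: s(s(Y1)) = s(s(unit)).
Decompose s/1: s(Y1) = s(unit).
Decompose s/1: Y1 = unit.
Bind Y1 := unit; no other remaining equation mentions Y1.
Decompose op/2: unit = unit,  M = m.
Delete trivial equation unit = unit.
Bind M := m; substituting into the one remaining equation that mentions M gives: op(zero, op(Z, U)) = op(zero, op(app(m, unit), op(zero, zero))).
Decompose op/2: zero = zero,  op(Z, U) = op(app(m, unit), op(zero, zero)).
Delete trivial equation zero = zero.
Decompose op/2: Z = app(m, unit),  U = op(zero, zero).
Bind Z := app(m, unit); substituting into the 2 remaining equations that mention Z gives: app(s(cons(unit, m)), s(cons(X2, app(m, unit)))) = app(s(cons(unit, T)), s(cons(s(X), Q))),  app(X, s(op(P, s(X2)))) = app(op(m, cons(app(m, unit), P)), s(op(T, Y2))).
Bind U := op(zero, zero); no other remaining equation mentions U.
Decompose app/2: s(cons(unit, m)) = s(cons(unit, T)),  s(cons(X2, app(m, unit))) = s(cons(s(X), Q)).
Decompose s/1: cons(unit, m) = cons(unit, T).
Decompose cons/2: unit = unit,  m = T.
Delete trivial equation unit = unit.
Bind T := m; substituting into the one remaining equation that mentions T gives: app(X, s(op(P, s(X2)))) = app(op(m, cons(app(m, unit), P)), s(op(m, Y2))).
Decompose s/1: cons(X2, app(m, unit)) = cons(s(X), Q).
Decompose cons/2: X2 = s(X),  app(m, unit) = Q.
Bind X2 := s(X); substituting into the one remaining equation that mentions X2 gives: app(X, s(op(P, s(s(X))))) = app(op(m, cons(app(m, unit), P)), s(op(m, Y2))).
Bind Q := app(m, unit); no other remaining equation mentions Q.
Decompose app/2: X = op(m, cons(app(m, unit), P)),  s(op(P, s(s(X)))) = s(op(m, Y2)).
Bind X := op(m, cons(app(m, unit), P)); substituting into the remaining equation gives: s(op(P, s(s(op(m, cons(app(m, unit), P)))))) = s(op(m, Y2)). Substituting into the earlier binding gives X2 := s(op(m, cons(app(m, unit), P))).
Decompose s/1: op(P, s(s(op(m, cons(app(m, unit), P))))) = op(m, Y2).
Decompose op/2: P = m,  s(s(op(m, cons(app(m, unit), P)))) = Y2.
Bind P := m; substituting into the remaining equation gives: s(s(op(m, cons(app(m, unit), m)))) = Y2. Substituting into the earlier bindings gives X2 := s(op(m, cons(app(m, unit), m))), X := op(m, cons(app(m, unit), m)).
Bind Y2 := s(s(op(m, cons(app(m, unit), m)))).
MGU = { Y1 = unit, M = m, Z = app(m, unit), U = op(zero, zero), T = m, X2 = s(op(m, cons(app(m, unit), m))), Q = app(m, unit), X = op(m, cons(app(m, unit), m)), P = m, Y2 = s(s(op(m, cons(app(m, unit), m)))) }, so X2 = s(op(m, cons(app(m, unit), m))).

s(op(m, cons(app(m, unit), m)))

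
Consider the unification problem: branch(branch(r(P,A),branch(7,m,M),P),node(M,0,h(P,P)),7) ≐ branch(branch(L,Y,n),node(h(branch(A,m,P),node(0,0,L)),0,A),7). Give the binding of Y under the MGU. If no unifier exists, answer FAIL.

branch(7,m,h(branch(h(n,n),m,n),node(0,0,r(n,h(n,n)))))

Decompose branch/3: branch(r(P,A),branch(7,m,M),P) ≐ branch(L,Y,n),  node(M,0,h(P,P)) ≐ node(h(branch(A,m,P),node(0,0,L)),0,A),  7 ≐ 7.
Decompose branch/3: r(P,A) ≐ L,  branch(7,m,M) ≐ Y,  P ≐ n.
Bind L := r(P,A); substituting into the one remaining equation that mentions L gives: node(M,0,h(P,P)) ≐ node(h(branch(A,m,P),node(0,0,r(P,A))),0,A).
Bind Y := branch(7,m,M); no other remaining equation mentions Y.
Bind P := n; substituting into the one remaining equation that mentions P gives: node(M,0,h(n,n)) ≐ node(h(branch(A,m,n),node(0,0,r(n,A))),0,A). Substituting into the earlier binding gives L := r(n,A).
Decompose node/3: M ≐ h(branch(A,m,n),node(0,0,r(n,A))),  0 ≐ 0,  h(n,n) ≐ A.
Bind M := h(branch(A,m,n),node(0,0,r(n,A))); no other remaining equation mentions M. Substituting into the earlier binding gives Y := branch(7,m,h(branch(A,m,n),node(0,0,r(n,A)))).
Delete trivial equation 0 ≐ 0.
Bind A := h(n,n); no other remaining equation mentions A. Substituting into the earlier bindings gives L := r(n,h(n,n)), Y := branch(7,m,h(branch(h(n,n),m,n),node(0,0,r(n,h(n,n))))), M := h(branch(h(n,n),m,n),node(0,0,r(n,h(n,n)))).
Delete trivial equation 7 ≐ 7.
MGU = { L := r(n,h(n,n)), Y := branch(7,m,h(branch(h(n,n),m,n),node(0,0,r(n,h(n,n))))), P := n, M := h(branch(h(n,n),m,n),node(0,0,r(n,h(n,n)))), A := h(n,n) }, so Y := branch(7,m,h(branch(h(n,n),m,n),node(0,0,r(n,h(n,n))))).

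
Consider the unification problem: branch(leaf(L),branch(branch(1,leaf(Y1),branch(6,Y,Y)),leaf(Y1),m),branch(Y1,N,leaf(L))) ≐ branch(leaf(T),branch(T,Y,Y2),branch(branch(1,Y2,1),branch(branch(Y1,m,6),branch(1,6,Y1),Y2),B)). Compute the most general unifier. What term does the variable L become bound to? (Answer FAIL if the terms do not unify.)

Decompose branch/3: leaf(L) ≐ leaf(T),  branch(branch(1,leaf(Y1),branch(6,Y,Y)),leaf(Y1),m) ≐ branch(T,Y,Y2),  branch(Y1,N,leaf(L)) ≐ branch(branch(1,Y2,1),branch(branch(Y1,m,6),branch(1,6,Y1),Y2),B).
Decompose leaf/1: L ≐ T.
Bind L := T; substituting into the one remaining equation that mentions L gives: branch(Y1,N,leaf(T)) ≐ branch(branch(1,Y2,1),branch(branch(Y1,m,6),branch(1,6,Y1),Y2),B).
Decompose branch/3: branch(1,leaf(Y1),branch(6,Y,Y)) ≐ T,  leaf(Y1) ≐ Y,  m ≐ Y2.
Bind T := branch(1,leaf(Y1),branch(6,Y,Y)); substituting into the one remaining equation that mentions T gives: branch(Y1,N,leaf(branch(1,leaf(Y1),branch(6,Y,Y)))) ≐ branch(branch(1,Y2,1),branch(branch(Y1,m,6),branch(1,6,Y1),Y2),B). Substituting into the earlier binding gives L := branch(1,leaf(Y1),branch(6,Y,Y)).
Bind Y := leaf(Y1); substituting into the one remaining equation that mentions Y gives: branch(Y1,N,leaf(branch(1,leaf(Y1),branch(6,leaf(Y1),leaf(Y1))))) ≐ branch(branch(1,Y2,1),branch(branch(Y1,m,6),branch(1,6,Y1),Y2),B). Substituting into the earlier bindings gives L := branch(1,leaf(Y1),branch(6,leaf(Y1),leaf(Y1))), T := branch(1,leaf(Y1),branch(6,leaf(Y1),leaf(Y1))).
Bind Y2 := m; substituting into the remaining equation gives: branch(Y1,N,leaf(branch(1,leaf(Y1),branch(6,leaf(Y1),leaf(Y1))))) ≐ branch(branch(1,m,1),branch(branch(Y1,m,6),branch(1,6,Y1),m),B).
Decompose branch/3: Y1 ≐ branch(1,m,1),  N ≐ branch(branch(Y1,m,6),branch(1,6,Y1),m),  leaf(branch(1,leaf(Y1),branch(6,leaf(Y1),leaf(Y1)))) ≐ B.
Bind Y1 := branch(1,m,1); substituting into the remaining equations gives: N ≐ branch(branch(branch(1,m,1),m,6),branch(1,6,branch(1,m,1)),m),  leaf(branch(1,leaf(branch(1,m,1)),branch(6,leaf(branch(1,m,1)),leaf(branch(1,m,1))))) ≐ B. Substituting into the earlier bindings gives L := branch(1,leaf(branch(1,m,1)),branch(6,leaf(branch(1,m,1)),leaf(branch(1,m,1)))), T := branch(1,leaf(branch(1,m,1)),branch(6,leaf(branch(1,m,1)),leaf(branch(1,m,1)))), Y := leaf(branch(1,m,1)).
Bind N := branch(branch(branch(1,m,1),m,6),branch(1,6,branch(1,m,1)),m); no other remaining equation mentions N.
Bind B := leaf(branch(1,leaf(branch(1,m,1)),branch(6,leaf(branch(1,m,1)),leaf(branch(1,m,1))))).
MGU = { L := branch(1,leaf(branch(1,m,1)),branch(6,leaf(branch(1,m,1)),leaf(branch(1,m,1)))), T := branch(1,leaf(branch(1,m,1)),branch(6,leaf(branch(1,m,1)),leaf(branch(1,m,1)))), Y := leaf(branch(1,m,1)), Y2 := m, Y1 := branch(1,m,1), N := branch(branch(branch(1,m,1),m,6),branch(1,6,branch(1,m,1)),m), B := leaf(branch(1,leaf(branch(1,m,1)),branch(6,leaf(branch(1,m,1)),leaf(branch(1,m,1))))) }, so L := branch(1,leaf(branch(1,m,1)),branch(6,leaf(branch(1,m,1)),leaf(branch(1,m,1)))).

branch(1,leaf(branch(1,m,1)),branch(6,leaf(branch(1,m,1)),leaf(branch(1,m,1))))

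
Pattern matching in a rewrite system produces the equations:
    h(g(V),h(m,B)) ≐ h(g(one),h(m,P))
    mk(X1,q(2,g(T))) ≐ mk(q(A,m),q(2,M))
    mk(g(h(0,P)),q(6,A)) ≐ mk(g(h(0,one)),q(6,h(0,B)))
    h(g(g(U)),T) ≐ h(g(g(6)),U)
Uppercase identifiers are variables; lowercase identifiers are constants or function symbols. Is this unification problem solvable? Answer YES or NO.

YES

Decompose h/2: g(V) ≐ g(one),  h(m,B) ≐ h(m,P).
Decompose g/1: V ≐ one.
Bind V := one; no other remaining equation mentions V.
Decompose h/2: m ≐ m,  B ≐ P.
Delete trivial equation m ≐ m.
Bind B := P; substituting into the one remaining equation that mentions B gives: mk(g(h(0,P)),q(6,A)) ≐ mk(g(h(0,one)),q(6,h(0,P))).
Decompose mk/2: X1 ≐ q(A,m),  q(2,g(T)) ≐ q(2,M).
Bind X1 := q(A,m); no other remaining equation mentions X1.
Decompose q/2: 2 ≐ 2,  g(T) ≐ M.
Delete trivial equation 2 ≐ 2.
Bind M := g(T); no other remaining equation mentions M.
Decompose mk/2: g(h(0,P)) ≐ g(h(0,one)),  q(6,A) ≐ q(6,h(0,P)).
Decompose g/1: h(0,P) ≐ h(0,one).
Decompose h/2: 0 ≐ 0,  P ≐ one.
Delete trivial equation 0 ≐ 0.
Bind P := one; substituting into the one remaining equation that mentions P gives: q(6,A) ≐ q(6,h(0,one)). Substituting into the earlier binding gives B := one.
Decompose q/2: 6 ≐ 6,  A ≐ h(0,one).
Delete trivial equation 6 ≐ 6.
Bind A := h(0,one); no other remaining equation mentions A. Substituting into the earlier binding gives X1 := q(h(0,one),m).
Decompose h/2: g(g(U)) ≐ g(g(6)),  T ≐ U.
Decompose g/1: g(U) ≐ g(6).
Decompose g/1: U ≐ 6.
Bind U := 6; substituting into the remaining equation gives: T ≐ 6.
Bind T := 6. Substituting into the earlier binding gives M := g(6).
No equations remain and no clash or occurs-check failure arose, so a unifier exists.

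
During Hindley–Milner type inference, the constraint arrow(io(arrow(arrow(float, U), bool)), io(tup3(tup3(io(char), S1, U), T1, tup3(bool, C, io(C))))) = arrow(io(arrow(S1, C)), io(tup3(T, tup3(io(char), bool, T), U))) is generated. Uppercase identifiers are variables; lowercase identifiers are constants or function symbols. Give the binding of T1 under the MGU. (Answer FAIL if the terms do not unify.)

Decompose arrow/2: io(arrow(arrow(float, U), bool)) = io(arrow(S1, C)),  io(tup3(tup3(io(char), S1, U), T1, tup3(bool, C, io(C)))) = io(tup3(T, tup3(io(char), bool, T), U)).
Decompose io/1: arrow(arrow(float, U), bool) = arrow(S1, C).
Decompose arrow/2: arrow(float, U) = S1,  bool = C.
Bind S1 := arrow(float, U); substituting into the one remaining equation that mentions S1 gives: io(tup3(tup3(io(char), arrow(float, U), U), T1, tup3(bool, C, io(C)))) = io(tup3(T, tup3(io(char), bool, T), U)).
Bind C := bool; substituting into the remaining equation gives: io(tup3(tup3(io(char), arrow(float, U), U), T1, tup3(bool, bool, io(bool)))) = io(tup3(T, tup3(io(char), bool, T), U)).
Decompose io/1: tup3(tup3(io(char), arrow(float, U), U), T1, tup3(bool, bool, io(bool))) = tup3(T, tup3(io(char), bool, T), U).
Decompose tup3/3: tup3(io(char), arrow(float, U), U) = T,  T1 = tup3(io(char), bool, T),  tup3(bool, bool, io(bool)) = U.
Bind T := tup3(io(char), arrow(float, U), U); substituting into the one remaining equation that mentions T gives: T1 = tup3(io(char), bool, tup3(io(char), arrow(float, U), U)).
Bind T1 := tup3(io(char), bool, tup3(io(char), arrow(float, U), U)); no other remaining equation mentions T1.
Bind U := tup3(bool, bool, io(bool)). Substituting into the earlier bindings gives S1 := arrow(float, tup3(bool, bool, io(bool))), T := tup3(io(char), arrow(float, tup3(bool, bool, io(bool))), tup3(bool, bool, io(bool))), T1 := tup3(io(char), bool, tup3(io(char), arrow(float, tup3(bool, bool, io(bool))), tup3(bool, bool, io(bool)))).
MGU = { S1 -> arrow(float, tup3(bool, bool, io(bool))), C -> bool, T -> tup3(io(char), arrow(float, tup3(bool, bool, io(bool))), tup3(bool, bool, io(bool))), T1 -> tup3(io(char), bool, tup3(io(char), arrow(float, tup3(bool, bool, io(bool))), tup3(bool, bool, io(bool)))), U -> tup3(bool, bool, io(bool)) }, so T1 -> tup3(io(char), bool, tup3(io(char), arrow(float, tup3(bool, bool, io(bool))), tup3(bool, bool, io(bool)))).

tup3(io(char), bool, tup3(io(char), arrow(float, tup3(bool, bool, io(bool))), tup3(bool, bool, io(bool))))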